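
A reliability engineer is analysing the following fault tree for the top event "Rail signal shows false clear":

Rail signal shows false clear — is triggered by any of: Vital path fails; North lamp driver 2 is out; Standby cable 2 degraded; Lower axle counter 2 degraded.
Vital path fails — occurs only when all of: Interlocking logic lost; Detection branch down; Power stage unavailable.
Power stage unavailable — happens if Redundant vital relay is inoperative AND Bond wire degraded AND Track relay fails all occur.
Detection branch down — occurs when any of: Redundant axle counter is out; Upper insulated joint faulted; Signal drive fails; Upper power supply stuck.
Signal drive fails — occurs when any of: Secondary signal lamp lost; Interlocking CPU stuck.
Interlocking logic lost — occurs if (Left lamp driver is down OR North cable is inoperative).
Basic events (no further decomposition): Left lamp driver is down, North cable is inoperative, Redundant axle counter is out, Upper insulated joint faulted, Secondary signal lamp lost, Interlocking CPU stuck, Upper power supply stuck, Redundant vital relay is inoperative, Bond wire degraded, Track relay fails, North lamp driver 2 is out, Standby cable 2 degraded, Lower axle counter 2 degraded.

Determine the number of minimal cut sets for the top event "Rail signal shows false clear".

13

Interlocking logic lost [OR]: union of children's cut sets → 2 cut set(s).
Signal drive fails [OR]: union of children's cut sets → 2 cut set(s).
Detection branch down [OR]: union of children's cut sets → 5 cut set(s).
Power stage unavailable [AND]: one cut set from each child combined → 1 × 1 × 1 = 1 cut set(s).
Vital path fails [AND]: one cut set from each child combined → 2 × 5 × 1 = 10 cut set(s).
Rail signal shows false clear [OR]: union of children's cut sets → 13 cut set(s).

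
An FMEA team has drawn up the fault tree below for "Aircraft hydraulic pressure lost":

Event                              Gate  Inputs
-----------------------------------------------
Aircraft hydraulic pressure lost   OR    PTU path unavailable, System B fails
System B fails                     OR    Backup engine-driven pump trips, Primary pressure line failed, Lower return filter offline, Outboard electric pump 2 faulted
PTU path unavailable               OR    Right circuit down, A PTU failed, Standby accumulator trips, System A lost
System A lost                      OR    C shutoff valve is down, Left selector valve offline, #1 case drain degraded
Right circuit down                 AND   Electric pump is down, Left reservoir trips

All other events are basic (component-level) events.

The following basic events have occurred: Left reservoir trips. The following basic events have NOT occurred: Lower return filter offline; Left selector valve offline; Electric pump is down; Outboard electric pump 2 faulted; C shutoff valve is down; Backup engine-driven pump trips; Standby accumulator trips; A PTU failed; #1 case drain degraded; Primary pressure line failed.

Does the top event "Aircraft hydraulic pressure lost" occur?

Right circuit down [AND]: Electric pump is down=not, Left reservoir trips=occurs → not all inputs occur → does not occur.
System A lost [OR]: C shutoff valve is down=not, Left selector valve offline=not, #1 case drain degraded=not → no input occurs → does not occur.
PTU path unavailable [OR]: Right circuit down=not, A PTU failed=not, Standby accumulator trips=not, System A lost=not → no input occurs → does not occur.
System B fails [OR]: Backup engine-driven pump trips=not, Primary pressure line failed=not, Lower return filter offline=not, Outboard electric pump 2 faulted=not → no input occurs → does not occur.
Aircraft hydraulic pressure lost [OR]: PTU path unavailable=not, System B fails=not → no input occurs → does not occur.

No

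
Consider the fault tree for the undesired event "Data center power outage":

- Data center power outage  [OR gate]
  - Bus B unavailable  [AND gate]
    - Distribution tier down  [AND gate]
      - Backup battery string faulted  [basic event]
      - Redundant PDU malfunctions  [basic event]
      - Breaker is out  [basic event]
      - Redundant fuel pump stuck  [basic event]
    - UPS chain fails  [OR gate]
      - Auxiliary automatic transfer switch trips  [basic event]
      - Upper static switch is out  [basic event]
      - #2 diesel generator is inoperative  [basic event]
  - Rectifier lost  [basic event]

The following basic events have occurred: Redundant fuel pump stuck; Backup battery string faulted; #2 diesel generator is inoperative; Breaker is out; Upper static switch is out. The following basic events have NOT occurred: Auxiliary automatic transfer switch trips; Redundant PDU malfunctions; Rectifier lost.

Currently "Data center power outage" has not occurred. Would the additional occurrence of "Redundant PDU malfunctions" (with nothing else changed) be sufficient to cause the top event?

Yes

Counterfactual: set "Redundant PDU malfunctions" to occurred.
Distribution tier down [AND]: Backup battery string faulted=occurs, Redundant PDU malfunctions=occurs, Breaker is out=occurs, Redundant fuel pump stuck=occurs → all inputs occur → occurs.
UPS chain fails [OR]: Auxiliary automatic transfer switch trips=not, Upper static switch is out=occurs, #2 diesel generator is inoperative=occurs → at least one input occurs → occurs.
Bus B unavailable [AND]: Distribution tier down=occurs, UPS chain fails=occurs → all inputs occur → occurs.
Data center power outage [OR]: Bus B unavailable=occurs, Rectifier lost=not → at least one input occurs → occurs.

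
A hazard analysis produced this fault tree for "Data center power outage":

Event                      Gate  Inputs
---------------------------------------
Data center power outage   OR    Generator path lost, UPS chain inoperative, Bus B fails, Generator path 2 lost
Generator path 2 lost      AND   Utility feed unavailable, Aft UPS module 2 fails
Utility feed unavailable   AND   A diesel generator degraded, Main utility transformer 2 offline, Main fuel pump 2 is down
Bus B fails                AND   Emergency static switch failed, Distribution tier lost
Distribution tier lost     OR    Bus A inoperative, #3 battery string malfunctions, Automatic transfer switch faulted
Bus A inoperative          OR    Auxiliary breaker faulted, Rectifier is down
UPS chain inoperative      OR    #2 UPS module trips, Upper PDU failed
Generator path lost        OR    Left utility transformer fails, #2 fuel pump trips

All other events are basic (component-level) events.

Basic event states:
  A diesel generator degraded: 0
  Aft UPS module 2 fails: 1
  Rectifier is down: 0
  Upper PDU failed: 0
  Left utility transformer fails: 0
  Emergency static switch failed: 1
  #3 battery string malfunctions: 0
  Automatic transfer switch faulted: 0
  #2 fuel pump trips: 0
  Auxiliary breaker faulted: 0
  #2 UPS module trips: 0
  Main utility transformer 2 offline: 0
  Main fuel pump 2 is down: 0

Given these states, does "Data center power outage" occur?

Generator path lost [OR]: Left utility transformer fails=not, #2 fuel pump trips=not → no input occurs → does not occur.
UPS chain inoperative [OR]: #2 UPS module trips=not, Upper PDU failed=not → no input occurs → does not occur.
Bus A inoperative [OR]: Auxiliary breaker faulted=not, Rectifier is down=not → no input occurs → does not occur.
Distribution tier lost [OR]: Bus A inoperative=not, #3 battery string malfunctions=not, Automatic transfer switch faulted=not → no input occurs → does not occur.
Bus B fails [AND]: Emergency static switch failed=occurs, Distribution tier lost=not → not all inputs occur → does not occur.
Utility feed unavailable [AND]: A diesel generator degraded=not, Main utility transformer 2 offline=not, Main fuel pump 2 is down=not → not all inputs occur → does not occur.
Generator path 2 lost [AND]: Utility feed unavailable=not, Aft UPS module 2 fails=occurs → not all inputs occur → does not occur.
Data center power outage [OR]: Generator path lost=not, UPS chain inoperative=not, Bus B fails=not, Generator path 2 lost=not → no input occurs → does not occur.

No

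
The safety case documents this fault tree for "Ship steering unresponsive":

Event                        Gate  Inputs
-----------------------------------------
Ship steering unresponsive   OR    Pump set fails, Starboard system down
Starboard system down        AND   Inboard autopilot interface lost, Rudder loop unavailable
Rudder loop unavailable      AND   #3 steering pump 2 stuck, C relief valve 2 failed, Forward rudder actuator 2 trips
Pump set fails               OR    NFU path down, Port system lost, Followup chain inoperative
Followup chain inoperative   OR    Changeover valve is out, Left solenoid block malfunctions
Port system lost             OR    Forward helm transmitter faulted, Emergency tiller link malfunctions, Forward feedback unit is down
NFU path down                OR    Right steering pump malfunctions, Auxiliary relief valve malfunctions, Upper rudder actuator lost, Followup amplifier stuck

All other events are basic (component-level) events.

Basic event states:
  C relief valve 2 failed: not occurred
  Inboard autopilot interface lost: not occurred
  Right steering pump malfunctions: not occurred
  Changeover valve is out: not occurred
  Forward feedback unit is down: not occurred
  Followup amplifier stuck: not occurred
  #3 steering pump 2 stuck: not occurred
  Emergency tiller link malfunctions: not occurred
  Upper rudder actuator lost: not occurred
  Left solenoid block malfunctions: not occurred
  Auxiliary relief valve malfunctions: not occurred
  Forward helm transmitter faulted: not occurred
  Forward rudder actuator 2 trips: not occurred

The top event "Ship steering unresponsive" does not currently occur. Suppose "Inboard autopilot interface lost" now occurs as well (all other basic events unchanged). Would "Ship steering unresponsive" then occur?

No

Counterfactual: set "Inboard autopilot interface lost" to occurred.
NFU path down [OR]: Right steering pump malfunctions=not, Auxiliary relief valve malfunctions=not, Upper rudder actuator lost=not, Followup amplifier stuck=not → no input occurs → does not occur.
Port system lost [OR]: Forward helm transmitter faulted=not, Emergency tiller link malfunctions=not, Forward feedback unit is down=not → no input occurs → does not occur.
Followup chain inoperative [OR]: Changeover valve is out=not, Left solenoid block malfunctions=not → no input occurs → does not occur.
Pump set fails [OR]: NFU path down=not, Port system lost=not, Followup chain inoperative=not → no input occurs → does not occur.
Rudder loop unavailable [AND]: #3 steering pump 2 stuck=not, C relief valve 2 failed=not, Forward rudder actuator 2 trips=not → not all inputs occur → does not occur.
Starboard system down [AND]: Inboard autopilot interface lost=occurs, Rudder loop unavailable=not → not all inputs occur → does not occur.
Ship steering unresponsive [OR]: Pump set fails=not, Starboard system down=not → no input occurs → does not occur.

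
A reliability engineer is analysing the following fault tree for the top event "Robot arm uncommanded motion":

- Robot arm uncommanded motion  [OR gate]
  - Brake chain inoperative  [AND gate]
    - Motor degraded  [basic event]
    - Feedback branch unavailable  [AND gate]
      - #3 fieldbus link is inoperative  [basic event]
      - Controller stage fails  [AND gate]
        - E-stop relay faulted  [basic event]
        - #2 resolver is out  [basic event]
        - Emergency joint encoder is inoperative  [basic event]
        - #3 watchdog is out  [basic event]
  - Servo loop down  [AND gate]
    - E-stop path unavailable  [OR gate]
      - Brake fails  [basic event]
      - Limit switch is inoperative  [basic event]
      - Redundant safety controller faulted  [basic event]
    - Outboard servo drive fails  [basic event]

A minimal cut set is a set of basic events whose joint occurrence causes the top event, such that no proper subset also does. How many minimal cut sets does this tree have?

4

Controller stage fails [AND]: one cut set from each child combined → 1 × 1 × 1 × 1 = 1 cut set(s).
Feedback branch unavailable [AND]: one cut set from each child combined → 1 × 1 = 1 cut set(s).
Brake chain inoperative [AND]: one cut set from each child combined → 1 × 1 = 1 cut set(s).
E-stop path unavailable [OR]: union of children's cut sets → 3 cut set(s).
Servo loop down [AND]: one cut set from each child combined → 3 × 1 = 3 cut set(s).
Robot arm uncommanded motion [OR]: union of children's cut sets → 4 cut set(s).
Minimal cut sets: {#2 resolver is out, #3 fieldbus link is inoperative, #3 watchdog is out, E-stop relay faulted, Emergency joint encoder is inoperative, Motor degraded}; {Brake fails, Outboard servo drive fails}; {Limit switch is inoperative, Outboard servo drive fails}; {Outboard servo drive fails, Redundant safety controller faulted}.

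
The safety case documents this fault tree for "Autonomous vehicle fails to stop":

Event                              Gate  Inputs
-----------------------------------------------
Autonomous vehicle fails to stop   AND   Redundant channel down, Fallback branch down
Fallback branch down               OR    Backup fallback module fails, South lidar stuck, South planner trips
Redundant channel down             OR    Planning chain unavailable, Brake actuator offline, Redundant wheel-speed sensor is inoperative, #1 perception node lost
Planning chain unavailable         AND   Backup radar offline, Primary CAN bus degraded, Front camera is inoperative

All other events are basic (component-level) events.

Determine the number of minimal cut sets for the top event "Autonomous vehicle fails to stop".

Planning chain unavailable [AND]: one cut set from each child combined → 1 × 1 × 1 = 1 cut set(s).
Redundant channel down [OR]: union of children's cut sets → 4 cut set(s).
Fallback branch down [OR]: union of children's cut sets → 3 cut set(s).
Autonomous vehicle fails to stop [AND]: one cut set from each child combined → 4 × 3 = 12 cut set(s).

12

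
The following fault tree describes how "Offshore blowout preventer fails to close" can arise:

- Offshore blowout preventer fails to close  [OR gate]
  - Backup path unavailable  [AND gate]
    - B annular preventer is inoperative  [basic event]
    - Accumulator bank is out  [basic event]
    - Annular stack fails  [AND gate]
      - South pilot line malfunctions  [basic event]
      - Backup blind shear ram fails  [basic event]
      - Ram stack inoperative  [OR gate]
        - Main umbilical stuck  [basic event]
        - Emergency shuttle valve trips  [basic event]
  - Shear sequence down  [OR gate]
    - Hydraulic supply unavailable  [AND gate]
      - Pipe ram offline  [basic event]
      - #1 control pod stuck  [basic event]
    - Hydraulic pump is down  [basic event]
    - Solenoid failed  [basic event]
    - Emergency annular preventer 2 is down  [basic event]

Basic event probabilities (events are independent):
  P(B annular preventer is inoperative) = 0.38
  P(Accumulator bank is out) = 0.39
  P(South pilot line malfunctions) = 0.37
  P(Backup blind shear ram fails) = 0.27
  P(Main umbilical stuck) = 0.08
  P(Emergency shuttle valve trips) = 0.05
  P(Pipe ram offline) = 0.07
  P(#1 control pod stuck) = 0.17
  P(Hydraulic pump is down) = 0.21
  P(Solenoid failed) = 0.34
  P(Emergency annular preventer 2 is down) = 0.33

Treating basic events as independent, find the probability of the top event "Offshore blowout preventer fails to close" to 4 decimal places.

0.6555

P(Ram stack inoperative) [OR] = 1 − (1−0.08) × (1−0.05) = 0.126000
P(Annular stack fails) [AND] = 0.37 × 0.27 × 0.126000 = 0.012587
P(Backup path unavailable) [AND] = 0.38 × 0.39 × 0.012587 = 0.001865
P(Hydraulic supply unavailable) [AND] = 0.07 × 0.17 = 0.011900
P(Shear sequence down) [OR] = 1 − (1−0.011900) × (1−0.21) × (1−0.34) × (1−0.33) = 0.654819
P(Offshore blowout preventer fails to close) [OR] = 1 − (1−0.001865) × (1−0.654819) = 0.655463
Rounded to 4 decimal places: P(Offshore blowout preventer fails to close) ≈ 0.6555.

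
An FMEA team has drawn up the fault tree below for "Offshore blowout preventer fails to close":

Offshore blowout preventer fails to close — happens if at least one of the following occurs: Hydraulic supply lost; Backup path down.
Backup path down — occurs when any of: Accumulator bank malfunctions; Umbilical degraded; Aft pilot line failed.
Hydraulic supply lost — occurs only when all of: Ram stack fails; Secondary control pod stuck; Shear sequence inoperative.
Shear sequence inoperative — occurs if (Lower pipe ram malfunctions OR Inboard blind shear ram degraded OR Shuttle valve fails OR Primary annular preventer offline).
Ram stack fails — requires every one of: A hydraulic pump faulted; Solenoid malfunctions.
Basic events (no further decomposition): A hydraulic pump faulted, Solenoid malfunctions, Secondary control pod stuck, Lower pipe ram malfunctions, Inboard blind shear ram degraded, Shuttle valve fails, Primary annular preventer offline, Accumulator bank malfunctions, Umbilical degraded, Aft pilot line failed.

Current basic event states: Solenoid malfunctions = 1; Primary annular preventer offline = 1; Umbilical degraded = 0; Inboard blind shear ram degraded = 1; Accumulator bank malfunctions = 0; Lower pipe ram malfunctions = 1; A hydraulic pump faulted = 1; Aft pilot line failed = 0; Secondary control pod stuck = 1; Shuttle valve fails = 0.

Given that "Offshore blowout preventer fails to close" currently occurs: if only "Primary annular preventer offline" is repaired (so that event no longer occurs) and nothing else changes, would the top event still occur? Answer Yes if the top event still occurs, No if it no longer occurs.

Counterfactual: set "Primary annular preventer offline" to not occurred.
Ram stack fails [AND]: A hydraulic pump faulted=occurs, Solenoid malfunctions=occurs → all inputs occur → occurs.
Shear sequence inoperative [OR]: Lower pipe ram malfunctions=occurs, Inboard blind shear ram degraded=occurs, Shuttle valve fails=not, Primary annular preventer offline=not → at least one input occurs → occurs.
Hydraulic supply lost [AND]: Ram stack fails=occurs, Secondary control pod stuck=occurs, Shear sequence inoperative=occurs → all inputs occur → occurs.
Backup path down [OR]: Accumulator bank malfunctions=not, Umbilical degraded=not, Aft pilot line failed=not → no input occurs → does not occur.
Offshore blowout preventer fails to close [OR]: Hydraulic supply lost=occurs, Backup path down=not → at least one input occurs → occurs.

Yes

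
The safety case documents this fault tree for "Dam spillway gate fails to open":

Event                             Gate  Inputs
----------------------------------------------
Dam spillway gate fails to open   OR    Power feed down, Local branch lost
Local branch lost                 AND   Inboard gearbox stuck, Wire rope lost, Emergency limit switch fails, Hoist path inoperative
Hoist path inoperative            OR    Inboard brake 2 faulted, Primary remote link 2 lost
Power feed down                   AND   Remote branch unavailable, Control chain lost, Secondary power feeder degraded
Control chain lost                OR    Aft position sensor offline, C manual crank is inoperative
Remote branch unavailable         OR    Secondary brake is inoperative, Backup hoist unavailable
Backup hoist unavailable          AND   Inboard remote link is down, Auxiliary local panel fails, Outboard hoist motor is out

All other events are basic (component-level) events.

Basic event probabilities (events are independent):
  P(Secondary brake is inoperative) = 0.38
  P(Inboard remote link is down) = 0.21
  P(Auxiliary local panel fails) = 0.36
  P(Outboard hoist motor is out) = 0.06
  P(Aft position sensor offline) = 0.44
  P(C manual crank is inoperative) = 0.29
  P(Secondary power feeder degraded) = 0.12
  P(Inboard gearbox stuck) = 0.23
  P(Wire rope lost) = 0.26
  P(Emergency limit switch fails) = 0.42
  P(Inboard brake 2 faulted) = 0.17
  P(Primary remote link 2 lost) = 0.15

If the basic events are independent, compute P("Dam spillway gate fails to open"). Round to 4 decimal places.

P(Backup hoist unavailable) [AND] = 0.21 × 0.36 × 0.06 = 0.004536
P(Remote branch unavailable) [OR] = 1 − (1−0.38) × (1−0.004536) = 0.382812
P(Control chain lost) [OR] = 1 − (1−0.44) × (1−0.29) = 0.602400
P(Power feed down) [AND] = 0.382812 × 0.602400 × 0.12 = 0.027673
P(Hoist path inoperative) [OR] = 1 − (1−0.17) × (1−0.15) = 0.294500
P(Local branch lost) [AND] = 0.23 × 0.26 × 0.42 × 0.294500 = 0.007397
P(Dam spillway gate fails to open) [OR] = 1 − (1−0.027673) × (1−0.007397) = 0.034865
Rounded to 4 decimal places: P(Dam spillway gate fails to open) ≈ 0.0349.

0.0349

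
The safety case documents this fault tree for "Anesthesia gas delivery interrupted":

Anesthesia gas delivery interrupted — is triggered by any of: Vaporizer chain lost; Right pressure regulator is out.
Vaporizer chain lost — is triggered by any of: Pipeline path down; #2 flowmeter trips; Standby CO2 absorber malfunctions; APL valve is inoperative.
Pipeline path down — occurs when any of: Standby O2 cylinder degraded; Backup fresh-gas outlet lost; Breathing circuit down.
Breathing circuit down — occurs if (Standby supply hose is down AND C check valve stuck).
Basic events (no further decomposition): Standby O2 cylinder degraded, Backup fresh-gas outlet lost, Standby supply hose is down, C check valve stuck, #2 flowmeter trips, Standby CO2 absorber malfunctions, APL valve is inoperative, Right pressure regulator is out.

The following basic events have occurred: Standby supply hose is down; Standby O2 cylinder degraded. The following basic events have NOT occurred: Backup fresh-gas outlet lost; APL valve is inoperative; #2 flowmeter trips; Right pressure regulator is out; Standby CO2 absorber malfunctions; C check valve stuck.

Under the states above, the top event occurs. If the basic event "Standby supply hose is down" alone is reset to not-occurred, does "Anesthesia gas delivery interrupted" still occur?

Counterfactual: set "Standby supply hose is down" to not occurred.
Breathing circuit down [AND]: Standby supply hose is down=not, C check valve stuck=not → not all inputs occur → does not occur.
Pipeline path down [OR]: Standby O2 cylinder degraded=occurs, Backup fresh-gas outlet lost=not, Breathing circuit down=not → at least one input occurs → occurs.
Vaporizer chain lost [OR]: Pipeline path down=occurs, #2 flowmeter trips=not, Standby CO2 absorber malfunctions=not, APL valve is inoperative=not → at least one input occurs → occurs.
Anesthesia gas delivery interrupted [OR]: Vaporizer chain lost=occurs, Right pressure regulator is out=not → at least one input occurs → occurs.

Yes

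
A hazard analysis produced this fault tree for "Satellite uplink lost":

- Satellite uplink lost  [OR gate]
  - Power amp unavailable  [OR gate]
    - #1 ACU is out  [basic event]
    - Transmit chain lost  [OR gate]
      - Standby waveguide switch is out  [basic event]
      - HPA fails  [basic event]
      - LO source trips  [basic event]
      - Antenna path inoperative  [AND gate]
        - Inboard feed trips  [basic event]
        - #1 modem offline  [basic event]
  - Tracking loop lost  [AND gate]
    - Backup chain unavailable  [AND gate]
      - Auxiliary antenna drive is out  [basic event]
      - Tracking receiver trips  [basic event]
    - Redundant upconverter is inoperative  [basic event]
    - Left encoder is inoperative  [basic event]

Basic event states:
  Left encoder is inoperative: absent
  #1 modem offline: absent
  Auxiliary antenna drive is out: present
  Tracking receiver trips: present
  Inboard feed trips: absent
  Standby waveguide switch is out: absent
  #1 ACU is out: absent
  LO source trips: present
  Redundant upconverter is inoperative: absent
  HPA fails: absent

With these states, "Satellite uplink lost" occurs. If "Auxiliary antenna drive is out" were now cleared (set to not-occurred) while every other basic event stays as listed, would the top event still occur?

Yes

Counterfactual: set "Auxiliary antenna drive is out" to not occurred.
Antenna path inoperative [AND]: Inboard feed trips=not, #1 modem offline=not → not all inputs occur → does not occur.
Transmit chain lost [OR]: Standby waveguide switch is out=not, HPA fails=not, LO source trips=occurs, Antenna path inoperative=not → at least one input occurs → occurs.
Power amp unavailable [OR]: #1 ACU is out=not, Transmit chain lost=occurs → at least one input occurs → occurs.
Backup chain unavailable [AND]: Auxiliary antenna drive is out=not, Tracking receiver trips=occurs → not all inputs occur → does not occur.
Tracking loop lost [AND]: Backup chain unavailable=not, Redundant upconverter is inoperative=not, Left encoder is inoperative=not → not all inputs occur → does not occur.
Satellite uplink lost [OR]: Power amp unavailable=occurs, Tracking loop lost=not → at least one input occurs → occurs.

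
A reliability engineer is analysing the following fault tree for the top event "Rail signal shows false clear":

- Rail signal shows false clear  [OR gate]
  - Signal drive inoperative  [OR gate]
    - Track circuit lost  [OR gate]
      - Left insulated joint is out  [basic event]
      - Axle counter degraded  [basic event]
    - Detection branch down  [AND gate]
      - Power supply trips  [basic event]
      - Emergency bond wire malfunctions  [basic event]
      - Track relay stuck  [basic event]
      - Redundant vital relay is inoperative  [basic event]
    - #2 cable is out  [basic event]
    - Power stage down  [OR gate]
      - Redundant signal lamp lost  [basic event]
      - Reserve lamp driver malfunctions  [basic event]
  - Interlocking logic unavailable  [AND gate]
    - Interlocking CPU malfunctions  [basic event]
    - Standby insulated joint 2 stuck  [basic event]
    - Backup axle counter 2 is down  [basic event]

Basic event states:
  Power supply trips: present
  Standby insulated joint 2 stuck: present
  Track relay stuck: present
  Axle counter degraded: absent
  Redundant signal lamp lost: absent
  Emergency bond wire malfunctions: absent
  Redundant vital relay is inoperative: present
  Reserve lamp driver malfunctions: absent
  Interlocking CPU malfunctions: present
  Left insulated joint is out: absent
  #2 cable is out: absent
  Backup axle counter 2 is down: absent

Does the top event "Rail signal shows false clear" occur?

No

Track circuit lost [OR]: Left insulated joint is out=not, Axle counter degraded=not → no input occurs → does not occur.
Detection branch down [AND]: Power supply trips=occurs, Emergency bond wire malfunctions=not, Track relay stuck=occurs, Redundant vital relay is inoperative=occurs → not all inputs occur → does not occur.
Power stage down [OR]: Redundant signal lamp lost=not, Reserve lamp driver malfunctions=not → no input occurs → does not occur.
Signal drive inoperative [OR]: Track circuit lost=not, Detection branch down=not, #2 cable is out=not, Power stage down=not → no input occurs → does not occur.
Interlocking logic unavailable [AND]: Interlocking CPU malfunctions=occurs, Standby insulated joint 2 stuck=occurs, Backup axle counter 2 is down=not → not all inputs occur → does not occur.
Rail signal shows false clear [OR]: Signal drive inoperative=not, Interlocking logic unavailable=not → no input occurs → does not occur.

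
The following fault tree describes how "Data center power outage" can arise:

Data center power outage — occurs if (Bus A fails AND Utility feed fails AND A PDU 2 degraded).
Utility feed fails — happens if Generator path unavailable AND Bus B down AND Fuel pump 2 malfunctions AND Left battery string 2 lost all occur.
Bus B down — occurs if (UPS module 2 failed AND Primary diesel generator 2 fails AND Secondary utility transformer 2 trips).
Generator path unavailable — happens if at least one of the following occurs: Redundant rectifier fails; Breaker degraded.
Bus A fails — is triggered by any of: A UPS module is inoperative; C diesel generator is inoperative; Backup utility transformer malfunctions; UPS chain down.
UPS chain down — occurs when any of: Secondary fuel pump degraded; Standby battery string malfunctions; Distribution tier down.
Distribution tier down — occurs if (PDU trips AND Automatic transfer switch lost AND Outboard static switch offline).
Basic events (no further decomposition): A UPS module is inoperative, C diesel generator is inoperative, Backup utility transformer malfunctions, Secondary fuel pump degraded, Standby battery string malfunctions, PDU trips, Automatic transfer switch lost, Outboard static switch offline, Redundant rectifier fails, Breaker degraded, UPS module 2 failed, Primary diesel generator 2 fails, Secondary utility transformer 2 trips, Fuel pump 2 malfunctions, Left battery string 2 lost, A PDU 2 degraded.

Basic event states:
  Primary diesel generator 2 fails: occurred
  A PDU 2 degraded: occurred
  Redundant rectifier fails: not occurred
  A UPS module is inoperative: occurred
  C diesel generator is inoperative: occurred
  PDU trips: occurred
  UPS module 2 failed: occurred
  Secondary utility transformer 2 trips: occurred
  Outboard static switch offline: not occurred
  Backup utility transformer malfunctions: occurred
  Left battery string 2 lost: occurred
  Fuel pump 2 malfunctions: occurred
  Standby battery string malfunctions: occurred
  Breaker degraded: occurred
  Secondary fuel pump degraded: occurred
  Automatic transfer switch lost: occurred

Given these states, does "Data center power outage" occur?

Yes

Distribution tier down [AND]: PDU trips=occurs, Automatic transfer switch lost=occurs, Outboard static switch offline=not → not all inputs occur → does not occur.
UPS chain down [OR]: Secondary fuel pump degraded=occurs, Standby battery string malfunctions=occurs, Distribution tier down=not → at least one input occurs → occurs.
Bus A fails [OR]: A UPS module is inoperative=occurs, C diesel generator is inoperative=occurs, Backup utility transformer malfunctions=occurs, UPS chain down=occurs → at least one input occurs → occurs.
Generator path unavailable [OR]: Redundant rectifier fails=not, Breaker degraded=occurs → at least one input occurs → occurs.
Bus B down [AND]: UPS module 2 failed=occurs, Primary diesel generator 2 fails=occurs, Secondary utility transformer 2 trips=occurs → all inputs occur → occurs.
Utility feed fails [AND]: Generator path unavailable=occurs, Bus B down=occurs, Fuel pump 2 malfunctions=occurs, Left battery string 2 lost=occurs → all inputs occur → occurs.
Data center power outage [AND]: Bus A fails=occurs, Utility feed fails=occurs, A PDU 2 degraded=occurs → all inputs occur → occurs.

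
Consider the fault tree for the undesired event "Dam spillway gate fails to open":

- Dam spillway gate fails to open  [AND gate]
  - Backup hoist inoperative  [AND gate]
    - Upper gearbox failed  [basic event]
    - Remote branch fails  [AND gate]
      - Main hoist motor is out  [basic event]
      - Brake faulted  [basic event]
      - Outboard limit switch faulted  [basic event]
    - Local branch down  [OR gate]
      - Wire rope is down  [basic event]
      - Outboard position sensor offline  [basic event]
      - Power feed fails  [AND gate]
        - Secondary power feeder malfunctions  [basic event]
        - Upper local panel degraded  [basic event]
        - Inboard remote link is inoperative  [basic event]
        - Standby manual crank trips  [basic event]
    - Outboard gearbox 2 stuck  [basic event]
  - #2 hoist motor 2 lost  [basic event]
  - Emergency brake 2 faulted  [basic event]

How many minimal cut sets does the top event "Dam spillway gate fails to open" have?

Remote branch fails [AND]: one cut set from each child combined → 1 × 1 × 1 = 1 cut set(s).
Power feed fails [AND]: one cut set from each child combined → 1 × 1 × 1 × 1 = 1 cut set(s).
Local branch down [OR]: union of children's cut sets → 3 cut set(s).
Backup hoist inoperative [AND]: one cut set from each child combined → 1 × 1 × 3 × 1 = 3 cut set(s).
Dam spillway gate fails to open [AND]: one cut set from each child combined → 3 × 1 × 1 = 3 cut set(s).
Minimal cut sets: {#2 hoist motor 2 lost, Brake faulted, Emergency brake 2 faulted, Main hoist motor is out, Outboard gearbox 2 stuck, Outboard limit switch faulted, Upper gearbox failed, Wire rope is down}; {#2 hoist motor 2 lost, Brake faulted, Emergency brake 2 faulted, Main hoist motor is out, Outboard gearbox 2 stuck, Outboard limit switch faulted, Outboard position sensor offline, Upper gearbox failed}; {#2 hoist motor 2 lost, Brake faulted, Emergency brake 2 faulted, Inboard remote link is inoperative, Main hoist motor is out, Outboard gearbox 2 stuck, Outboard limit switch faulted, Secondary power feeder malfunctions, Standby manual crank trips, Upper gearbox failed, Upper local panel degraded}.

3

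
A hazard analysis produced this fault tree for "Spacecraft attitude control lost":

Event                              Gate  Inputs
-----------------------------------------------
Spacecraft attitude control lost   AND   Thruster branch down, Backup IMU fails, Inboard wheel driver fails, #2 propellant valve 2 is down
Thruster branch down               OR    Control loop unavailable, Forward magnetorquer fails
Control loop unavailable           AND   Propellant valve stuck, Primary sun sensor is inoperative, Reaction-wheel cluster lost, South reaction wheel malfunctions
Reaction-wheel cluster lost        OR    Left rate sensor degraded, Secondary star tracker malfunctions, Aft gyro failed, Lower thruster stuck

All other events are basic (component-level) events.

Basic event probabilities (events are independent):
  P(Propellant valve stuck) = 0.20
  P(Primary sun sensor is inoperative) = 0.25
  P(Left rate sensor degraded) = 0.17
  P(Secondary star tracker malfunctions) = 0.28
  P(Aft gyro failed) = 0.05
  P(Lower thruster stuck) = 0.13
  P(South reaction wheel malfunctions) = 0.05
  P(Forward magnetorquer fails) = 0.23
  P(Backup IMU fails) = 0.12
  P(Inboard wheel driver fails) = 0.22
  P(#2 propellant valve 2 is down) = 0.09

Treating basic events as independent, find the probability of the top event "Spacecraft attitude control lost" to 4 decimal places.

0.0005

P(Reaction-wheel cluster lost) [OR] = 1 − (1−0.17) × (1−0.28) × (1−0.05) × (1−0.13) = 0.506084
P(Control loop unavailable) [AND] = 0.20 × 0.25 × 0.506084 × 0.05 = 0.001265
P(Thruster branch down) [OR] = 1 − (1−0.001265) × (1−0.23) = 0.230974
P(Spacecraft attitude control lost) [AND] = 0.230974 × 0.12 × 0.22 × 0.09 = 0.000549
Rounded to 4 decimal places: P(Spacecraft attitude control lost) ≈ 0.0005.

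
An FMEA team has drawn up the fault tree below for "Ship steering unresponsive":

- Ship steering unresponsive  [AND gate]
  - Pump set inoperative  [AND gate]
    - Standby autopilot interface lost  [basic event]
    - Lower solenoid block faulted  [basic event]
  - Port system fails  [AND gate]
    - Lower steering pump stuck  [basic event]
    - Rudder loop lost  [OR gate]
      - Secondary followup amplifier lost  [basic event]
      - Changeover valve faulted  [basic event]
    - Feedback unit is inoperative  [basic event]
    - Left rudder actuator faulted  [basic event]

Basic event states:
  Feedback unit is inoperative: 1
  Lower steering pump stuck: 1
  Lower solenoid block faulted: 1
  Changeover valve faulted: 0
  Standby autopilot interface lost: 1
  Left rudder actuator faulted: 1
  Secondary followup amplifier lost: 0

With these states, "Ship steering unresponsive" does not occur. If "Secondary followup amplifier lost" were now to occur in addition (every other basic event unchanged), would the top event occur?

Yes

Counterfactual: set "Secondary followup amplifier lost" to occurred.
Pump set inoperative [AND]: Standby autopilot interface lost=occurs, Lower solenoid block faulted=occurs → all inputs occur → occurs.
Rudder loop lost [OR]: Secondary followup amplifier lost=occurs, Changeover valve faulted=not → at least one input occurs → occurs.
Port system fails [AND]: Lower steering pump stuck=occurs, Rudder loop lost=occurs, Feedback unit is inoperative=occurs, Left rudder actuator faulted=occurs → all inputs occur → occurs.
Ship steering unresponsive [AND]: Pump set inoperative=occurs, Port system fails=occurs → all inputs occur → occurs.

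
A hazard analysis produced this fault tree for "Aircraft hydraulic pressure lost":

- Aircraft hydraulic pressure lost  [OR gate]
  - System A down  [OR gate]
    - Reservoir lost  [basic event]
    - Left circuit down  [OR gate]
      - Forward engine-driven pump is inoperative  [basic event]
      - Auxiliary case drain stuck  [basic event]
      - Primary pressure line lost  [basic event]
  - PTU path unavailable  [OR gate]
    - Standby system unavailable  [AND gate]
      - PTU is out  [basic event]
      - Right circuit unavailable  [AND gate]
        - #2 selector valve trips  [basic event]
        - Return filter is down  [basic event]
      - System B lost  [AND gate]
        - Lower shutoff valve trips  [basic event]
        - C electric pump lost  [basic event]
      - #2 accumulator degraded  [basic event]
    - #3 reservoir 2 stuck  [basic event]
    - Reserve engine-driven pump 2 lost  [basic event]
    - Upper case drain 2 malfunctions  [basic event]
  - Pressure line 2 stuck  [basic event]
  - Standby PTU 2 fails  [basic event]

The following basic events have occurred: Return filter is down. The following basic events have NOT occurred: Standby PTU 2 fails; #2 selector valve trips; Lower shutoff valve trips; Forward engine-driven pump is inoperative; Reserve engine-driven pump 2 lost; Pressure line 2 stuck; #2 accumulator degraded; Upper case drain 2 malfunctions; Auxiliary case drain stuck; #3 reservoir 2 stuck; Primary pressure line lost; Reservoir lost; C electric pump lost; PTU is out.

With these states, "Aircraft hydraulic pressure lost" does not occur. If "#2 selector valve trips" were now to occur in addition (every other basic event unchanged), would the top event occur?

No

Counterfactual: set "#2 selector valve trips" to occurred.
Left circuit down [OR]: Forward engine-driven pump is inoperative=not, Auxiliary case drain stuck=not, Primary pressure line lost=not → no input occurs → does not occur.
System A down [OR]: Reservoir lost=not, Left circuit down=not → no input occurs → does not occur.
Right circuit unavailable [AND]: #2 selector valve trips=occurs, Return filter is down=occurs → all inputs occur → occurs.
System B lost [AND]: Lower shutoff valve trips=not, C electric pump lost=not → not all inputs occur → does not occur.
Standby system unavailable [AND]: PTU is out=not, Right circuit unavailable=occurs, System B lost=not, #2 accumulator degraded=not → not all inputs occur → does not occur.
PTU path unavailable [OR]: Standby system unavailable=not, #3 reservoir 2 stuck=not, Reserve engine-driven pump 2 lost=not, Upper case drain 2 malfunctions=not → no input occurs → does not occur.
Aircraft hydraulic pressure lost [OR]: System A down=not, PTU path unavailable=not, Pressure line 2 stuck=not, Standby PTU 2 fails=not → no input occurs → does not occur.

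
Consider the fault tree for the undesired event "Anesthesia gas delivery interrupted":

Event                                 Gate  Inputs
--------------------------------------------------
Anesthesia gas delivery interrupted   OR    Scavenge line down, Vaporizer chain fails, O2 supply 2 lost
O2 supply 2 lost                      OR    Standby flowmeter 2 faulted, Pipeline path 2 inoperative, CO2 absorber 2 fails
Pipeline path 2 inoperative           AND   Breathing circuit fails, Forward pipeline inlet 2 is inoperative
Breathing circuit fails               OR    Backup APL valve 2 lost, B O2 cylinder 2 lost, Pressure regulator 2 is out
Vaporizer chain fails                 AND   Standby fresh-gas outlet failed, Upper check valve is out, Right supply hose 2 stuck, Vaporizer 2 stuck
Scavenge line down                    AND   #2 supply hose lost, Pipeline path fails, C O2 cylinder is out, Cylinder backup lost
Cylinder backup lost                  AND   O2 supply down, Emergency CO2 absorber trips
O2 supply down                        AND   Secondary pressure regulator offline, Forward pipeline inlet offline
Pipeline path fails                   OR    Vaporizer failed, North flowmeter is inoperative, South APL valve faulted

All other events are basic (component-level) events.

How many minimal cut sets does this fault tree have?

Pipeline path fails [OR]: union of children's cut sets → 3 cut set(s).
O2 supply down [AND]: one cut set from each child combined → 1 × 1 = 1 cut set(s).
Cylinder backup lost [AND]: one cut set from each child combined → 1 × 1 = 1 cut set(s).
Scavenge line down [AND]: one cut set from each child combined → 1 × 3 × 1 × 1 = 3 cut set(s).
Vaporizer chain fails [AND]: one cut set from each child combined → 1 × 1 × 1 × 1 = 1 cut set(s).
Breathing circuit fails [OR]: union of children's cut sets → 3 cut set(s).
Pipeline path 2 inoperative [AND]: one cut set from each child combined → 3 × 1 = 3 cut set(s).
O2 supply 2 lost [OR]: union of children's cut sets → 5 cut set(s).
Anesthesia gas delivery interrupted [OR]: union of children's cut sets → 9 cut set(s).
Minimal cut sets: {#2 supply hose lost, C O2 cylinder is out, Emergency CO2 absorber trips, Forward pipeline inlet offline, Secondary pressure regulator offline, Vaporizer failed}; {#2 supply hose lost, C O2 cylinder is out, Emergency CO2 absorber trips, Forward pipeline inlet offline, North flowmeter is inoperative, Secondary pressure regulator offline}; {#2 supply hose lost, C O2 cylinder is out, Emergency CO2 absorber trips, Forward pipeline inlet offline, Secondary pressure regulator offline, South APL valve faulted}; {Right supply hose 2 stuck, Standby fresh-gas outlet failed, Upper check valve is out, Vaporizer 2 stuck}; {Standby flowmeter 2 faulted}; {Backup APL valve 2 lost, Forward pipeline inlet 2 is inoperative}; {B O2 cylinder 2 lost, Forward pipeline inlet 2 is inoperative}; {Forward pipeline inlet 2 is inoperative, Pressure regulator 2 is out}; {CO2 absorber 2 fails}.

9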